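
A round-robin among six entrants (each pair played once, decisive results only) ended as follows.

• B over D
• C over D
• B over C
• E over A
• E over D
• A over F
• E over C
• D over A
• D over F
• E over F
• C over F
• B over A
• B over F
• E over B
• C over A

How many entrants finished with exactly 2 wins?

Win totals: A 1, B 4, C 3, D 2, E 5, F 0.
Exactly 2: D — 1 entrant.

1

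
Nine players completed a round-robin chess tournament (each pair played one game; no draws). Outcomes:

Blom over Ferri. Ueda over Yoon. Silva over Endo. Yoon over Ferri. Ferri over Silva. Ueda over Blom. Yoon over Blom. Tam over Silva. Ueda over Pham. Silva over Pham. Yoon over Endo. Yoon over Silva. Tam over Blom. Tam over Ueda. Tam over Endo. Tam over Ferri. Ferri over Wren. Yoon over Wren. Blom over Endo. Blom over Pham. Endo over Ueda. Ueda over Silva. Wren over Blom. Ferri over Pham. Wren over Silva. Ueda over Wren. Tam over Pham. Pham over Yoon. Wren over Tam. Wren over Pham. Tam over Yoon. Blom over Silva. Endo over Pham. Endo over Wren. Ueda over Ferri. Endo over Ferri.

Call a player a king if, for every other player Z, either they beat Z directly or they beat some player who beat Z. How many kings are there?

5

Ueda reaches everyone (king).
Tam reaches everyone (king).
Yoon reaches everyone (king).
Pham cannot reach Ueda, Tam in two steps.
Silva cannot reach Tam, Blom in two steps.
Ferri cannot reach Ueda in two steps.
Endo reaches everyone (king).
Wren reaches everyone (king).
Blom cannot reach Tam in two steps.
Kings: Ueda, Tam, Yoon, Endo, Wren — 5.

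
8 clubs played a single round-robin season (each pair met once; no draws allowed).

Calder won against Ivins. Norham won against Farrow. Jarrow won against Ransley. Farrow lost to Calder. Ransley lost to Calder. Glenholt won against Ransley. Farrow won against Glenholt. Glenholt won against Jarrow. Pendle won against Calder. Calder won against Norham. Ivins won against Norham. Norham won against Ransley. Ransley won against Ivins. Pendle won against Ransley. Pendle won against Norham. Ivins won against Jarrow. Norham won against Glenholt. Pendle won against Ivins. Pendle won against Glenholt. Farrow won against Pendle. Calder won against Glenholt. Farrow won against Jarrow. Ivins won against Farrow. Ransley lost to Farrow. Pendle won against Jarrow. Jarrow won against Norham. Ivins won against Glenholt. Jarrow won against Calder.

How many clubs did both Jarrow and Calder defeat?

2

Jarrow beat: Norham, Ransley, Calder.
Calder beat: Ivins, Glenholt, Norham, Farrow, Ransley.
Both beat: Norham, Ransley — 2.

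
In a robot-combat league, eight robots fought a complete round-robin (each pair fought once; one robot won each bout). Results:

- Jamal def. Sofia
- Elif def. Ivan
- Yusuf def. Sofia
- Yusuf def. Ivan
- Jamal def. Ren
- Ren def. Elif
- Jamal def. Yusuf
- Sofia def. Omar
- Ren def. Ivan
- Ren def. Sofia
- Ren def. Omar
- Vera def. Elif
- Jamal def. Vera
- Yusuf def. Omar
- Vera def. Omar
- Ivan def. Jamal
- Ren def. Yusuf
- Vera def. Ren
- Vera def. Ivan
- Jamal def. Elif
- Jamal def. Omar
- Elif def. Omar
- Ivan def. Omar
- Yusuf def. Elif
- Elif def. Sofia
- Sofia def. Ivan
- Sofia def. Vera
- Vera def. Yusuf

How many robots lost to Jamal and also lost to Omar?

Jamal beat: Omar, Elif, Vera, Yusuf, Sofia, Ren.
Omar beat: no one.
No one was beaten by both.

0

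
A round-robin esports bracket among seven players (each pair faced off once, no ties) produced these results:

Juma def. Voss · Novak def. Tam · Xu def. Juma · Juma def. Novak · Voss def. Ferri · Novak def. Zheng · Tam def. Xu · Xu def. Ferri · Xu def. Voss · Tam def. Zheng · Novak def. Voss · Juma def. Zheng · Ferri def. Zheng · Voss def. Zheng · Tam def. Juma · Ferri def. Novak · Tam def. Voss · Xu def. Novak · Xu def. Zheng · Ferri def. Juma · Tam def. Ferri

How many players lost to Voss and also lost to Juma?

Voss beat: Ferri, Zheng.
Juma beat: Novak, Voss, Zheng.
Both beat: Zheng — 1.

1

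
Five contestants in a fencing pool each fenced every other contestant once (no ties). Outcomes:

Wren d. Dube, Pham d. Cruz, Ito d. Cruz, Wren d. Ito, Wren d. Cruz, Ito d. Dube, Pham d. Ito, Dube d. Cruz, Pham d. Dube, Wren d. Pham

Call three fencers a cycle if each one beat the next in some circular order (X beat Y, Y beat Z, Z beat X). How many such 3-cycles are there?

Of the C(5,3) = 10 triples, the cyclic ones are: none.
That is 0.

0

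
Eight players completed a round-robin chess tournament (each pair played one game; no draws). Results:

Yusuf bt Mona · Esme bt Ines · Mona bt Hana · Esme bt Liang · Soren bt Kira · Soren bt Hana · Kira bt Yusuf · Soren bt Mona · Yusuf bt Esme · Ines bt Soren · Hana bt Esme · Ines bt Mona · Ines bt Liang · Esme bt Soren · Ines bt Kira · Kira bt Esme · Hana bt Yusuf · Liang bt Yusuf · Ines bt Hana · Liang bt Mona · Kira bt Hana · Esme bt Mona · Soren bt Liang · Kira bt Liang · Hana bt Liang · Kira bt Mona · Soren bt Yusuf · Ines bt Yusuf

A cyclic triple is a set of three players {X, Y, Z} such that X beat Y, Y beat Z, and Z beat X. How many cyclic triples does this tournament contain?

Win totals: Esme 4, Soren 5, Ines 6, Yusuf 2, Kira 5, Liang 2, Mona 1, Hana 3.
A player with w wins dominates both others in C(w,2) triples; summing gives 6 + 10 + 15 + 1 + 10 + 1 + 0 + 3 = 46 transitive triples.
Total triples C(8,3) = 56, so cyclic triples = 56 − 46 = 10.

10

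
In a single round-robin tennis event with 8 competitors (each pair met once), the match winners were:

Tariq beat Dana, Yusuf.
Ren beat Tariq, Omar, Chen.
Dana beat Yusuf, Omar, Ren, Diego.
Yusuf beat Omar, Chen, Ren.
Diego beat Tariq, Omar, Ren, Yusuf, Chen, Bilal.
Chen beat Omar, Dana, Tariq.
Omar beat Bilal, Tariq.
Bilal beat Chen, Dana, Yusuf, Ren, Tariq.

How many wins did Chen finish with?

Chen's results: beat Dana, Tariq, Omar; lost to Bilal, Ren, Yusuf, Diego.
That is 3 wins.

3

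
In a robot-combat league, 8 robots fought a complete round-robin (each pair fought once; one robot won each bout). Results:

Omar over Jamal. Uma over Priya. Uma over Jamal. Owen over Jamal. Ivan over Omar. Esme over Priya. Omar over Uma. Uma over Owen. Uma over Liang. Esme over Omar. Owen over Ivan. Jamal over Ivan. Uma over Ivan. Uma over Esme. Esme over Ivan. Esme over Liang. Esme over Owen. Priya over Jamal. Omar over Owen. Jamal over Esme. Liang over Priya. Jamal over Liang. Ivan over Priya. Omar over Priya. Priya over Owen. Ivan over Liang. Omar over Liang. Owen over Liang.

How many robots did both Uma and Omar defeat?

4

Uma beat: Ivan, Liang, Jamal, Priya, Esme, Owen.
Omar beat: Liang, Jamal, Priya, Uma, Owen.
Both beat: Liang, Jamal, Priya, Owen — 4.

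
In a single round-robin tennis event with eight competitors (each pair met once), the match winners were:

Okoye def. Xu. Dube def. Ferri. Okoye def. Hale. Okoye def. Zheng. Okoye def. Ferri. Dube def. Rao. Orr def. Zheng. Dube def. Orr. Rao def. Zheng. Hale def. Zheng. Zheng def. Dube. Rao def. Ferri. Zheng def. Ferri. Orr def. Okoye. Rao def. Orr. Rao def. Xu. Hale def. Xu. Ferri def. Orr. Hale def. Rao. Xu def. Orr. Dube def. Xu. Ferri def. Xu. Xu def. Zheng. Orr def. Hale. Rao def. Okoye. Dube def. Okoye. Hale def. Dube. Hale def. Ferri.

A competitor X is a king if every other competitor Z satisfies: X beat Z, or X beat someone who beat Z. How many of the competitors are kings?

5

Xu cannot reach Rao in two steps.
Ferri cannot reach Rao, Dube in two steps.
Hale reaches everyone (king).
Orr reaches everyone (king).
Rao reaches everyone (king).
Okoye reaches everyone (king).
Dube reaches everyone (king).
Zheng cannot reach Hale in two steps.
Kings: Hale, Orr, Rao, Okoye, Dube — 5.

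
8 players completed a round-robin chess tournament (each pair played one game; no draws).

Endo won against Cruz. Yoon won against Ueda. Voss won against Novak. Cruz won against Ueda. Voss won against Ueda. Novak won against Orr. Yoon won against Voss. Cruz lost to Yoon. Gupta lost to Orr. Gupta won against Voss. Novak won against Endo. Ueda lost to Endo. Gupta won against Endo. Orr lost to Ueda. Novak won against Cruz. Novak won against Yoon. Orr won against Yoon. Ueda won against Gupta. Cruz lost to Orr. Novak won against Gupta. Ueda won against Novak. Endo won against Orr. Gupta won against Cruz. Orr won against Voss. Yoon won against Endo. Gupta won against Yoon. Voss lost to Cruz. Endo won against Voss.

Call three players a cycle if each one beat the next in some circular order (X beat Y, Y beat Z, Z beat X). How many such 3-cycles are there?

Win totals: Novak 5, Cruz 2, Orr 4, Ueda 3, Gupta 4, Voss 2, Yoon 4, Endo 4.
A player with w wins dominates both others in C(w,2) triples; summing gives 10 + 1 + 6 + 3 + 6 + 1 + 6 + 6 = 39 transitive triples.
Total triples C(8,3) = 56, so cyclic triples = 56 − 39 = 17.

17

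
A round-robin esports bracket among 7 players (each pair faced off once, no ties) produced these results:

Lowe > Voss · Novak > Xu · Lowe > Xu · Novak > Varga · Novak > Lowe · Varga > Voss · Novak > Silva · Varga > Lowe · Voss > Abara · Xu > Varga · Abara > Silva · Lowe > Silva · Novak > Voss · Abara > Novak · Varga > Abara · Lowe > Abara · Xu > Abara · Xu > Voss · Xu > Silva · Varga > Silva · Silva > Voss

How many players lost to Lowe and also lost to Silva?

Lowe beat: Abara, Xu, Voss, Silva.
Silva beat: Voss.
Both beat: Voss — 1.

1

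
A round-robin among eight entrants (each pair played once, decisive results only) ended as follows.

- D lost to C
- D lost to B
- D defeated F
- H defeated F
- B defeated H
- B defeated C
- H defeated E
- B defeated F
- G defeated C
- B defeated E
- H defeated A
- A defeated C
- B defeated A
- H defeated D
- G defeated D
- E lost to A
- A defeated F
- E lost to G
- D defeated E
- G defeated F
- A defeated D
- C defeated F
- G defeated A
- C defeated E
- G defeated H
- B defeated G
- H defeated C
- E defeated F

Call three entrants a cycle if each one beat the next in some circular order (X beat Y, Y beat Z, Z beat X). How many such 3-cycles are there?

0

Win totals: A 4, B 7, C 3, D 2, E 1, F 0, G 6, H 5.
An entrant with w wins dominates both others in C(w,2) triples; summing gives 6 + 21 + 3 + 1 + 0 + 0 + 15 + 10 = 56 transitive triples.
Total triples C(8,3) = 56, so cyclic triples = 56 − 56 = 0.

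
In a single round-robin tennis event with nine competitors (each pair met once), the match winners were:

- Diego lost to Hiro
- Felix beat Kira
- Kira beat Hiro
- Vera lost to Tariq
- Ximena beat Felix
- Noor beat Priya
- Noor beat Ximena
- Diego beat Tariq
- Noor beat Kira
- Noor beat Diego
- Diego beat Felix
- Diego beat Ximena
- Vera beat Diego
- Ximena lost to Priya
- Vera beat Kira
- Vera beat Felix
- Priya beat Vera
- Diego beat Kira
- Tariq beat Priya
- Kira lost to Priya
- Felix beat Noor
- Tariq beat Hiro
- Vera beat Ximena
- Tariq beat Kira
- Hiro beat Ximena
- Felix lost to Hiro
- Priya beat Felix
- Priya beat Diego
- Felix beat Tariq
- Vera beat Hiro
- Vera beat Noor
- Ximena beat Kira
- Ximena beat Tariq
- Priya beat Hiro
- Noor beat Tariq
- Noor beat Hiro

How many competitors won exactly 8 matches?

Win totals: Felix 3, Vera 6, Kira 1, Diego 4, Tariq 4, Ximena 3, Priya 6, Noor 6, Hiro 3.
No competitor has exactly 8 wins.

0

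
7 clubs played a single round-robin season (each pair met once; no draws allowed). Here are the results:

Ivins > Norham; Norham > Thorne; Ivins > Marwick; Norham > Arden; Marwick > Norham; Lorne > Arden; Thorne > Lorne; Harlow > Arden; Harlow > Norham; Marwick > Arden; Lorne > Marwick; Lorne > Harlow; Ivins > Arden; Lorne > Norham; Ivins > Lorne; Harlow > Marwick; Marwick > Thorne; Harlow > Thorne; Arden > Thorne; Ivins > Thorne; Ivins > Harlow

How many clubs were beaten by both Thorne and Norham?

Thorne beat: Lorne.
Norham beat: Thorne, Arden.
No one was beaten by both.

0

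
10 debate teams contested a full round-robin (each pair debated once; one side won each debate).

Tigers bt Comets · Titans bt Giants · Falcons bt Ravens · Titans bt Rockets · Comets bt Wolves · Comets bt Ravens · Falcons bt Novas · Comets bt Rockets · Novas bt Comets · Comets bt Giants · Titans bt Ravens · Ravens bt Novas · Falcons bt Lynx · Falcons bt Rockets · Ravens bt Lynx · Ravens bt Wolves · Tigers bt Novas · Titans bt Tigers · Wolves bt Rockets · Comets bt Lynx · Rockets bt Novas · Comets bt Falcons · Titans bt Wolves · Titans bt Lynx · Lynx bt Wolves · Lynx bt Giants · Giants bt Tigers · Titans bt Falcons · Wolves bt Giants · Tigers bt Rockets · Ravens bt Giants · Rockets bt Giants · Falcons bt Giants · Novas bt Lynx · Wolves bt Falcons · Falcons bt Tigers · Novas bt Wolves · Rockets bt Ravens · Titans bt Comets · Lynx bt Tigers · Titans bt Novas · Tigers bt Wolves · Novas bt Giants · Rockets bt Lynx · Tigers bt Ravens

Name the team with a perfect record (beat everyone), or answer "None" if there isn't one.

Titans

Titans has 9 wins out of 9 opponents — a perfect record.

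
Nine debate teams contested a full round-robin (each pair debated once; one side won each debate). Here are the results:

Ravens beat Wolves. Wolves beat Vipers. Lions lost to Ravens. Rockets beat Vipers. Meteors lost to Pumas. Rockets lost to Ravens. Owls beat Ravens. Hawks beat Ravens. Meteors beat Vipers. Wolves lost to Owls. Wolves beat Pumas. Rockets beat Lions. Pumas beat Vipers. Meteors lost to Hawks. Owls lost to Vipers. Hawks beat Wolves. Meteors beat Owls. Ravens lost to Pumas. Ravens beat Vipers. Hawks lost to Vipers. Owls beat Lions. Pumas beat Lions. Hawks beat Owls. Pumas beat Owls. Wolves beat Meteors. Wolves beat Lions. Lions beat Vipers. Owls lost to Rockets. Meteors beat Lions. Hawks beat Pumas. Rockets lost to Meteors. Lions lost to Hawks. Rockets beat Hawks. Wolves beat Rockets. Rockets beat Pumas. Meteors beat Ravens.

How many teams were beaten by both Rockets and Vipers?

2

Rockets beat: Lions, Hawks, Pumas, Owls, Vipers.
Vipers beat: Hawks, Owls.
Both beat: Hawks, Owls — 2.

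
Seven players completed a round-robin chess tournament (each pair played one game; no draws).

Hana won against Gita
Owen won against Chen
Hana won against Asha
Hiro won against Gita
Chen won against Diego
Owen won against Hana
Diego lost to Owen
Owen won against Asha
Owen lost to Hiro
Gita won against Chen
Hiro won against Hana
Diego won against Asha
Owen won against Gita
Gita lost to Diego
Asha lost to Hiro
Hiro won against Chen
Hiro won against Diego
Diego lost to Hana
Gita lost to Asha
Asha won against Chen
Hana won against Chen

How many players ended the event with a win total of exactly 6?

Win totals: Hiro 6, Diego 2, Hana 4, Asha 2, Chen 1, Owen 5, Gita 1.
Exactly 6: Hiro — 1 player.

1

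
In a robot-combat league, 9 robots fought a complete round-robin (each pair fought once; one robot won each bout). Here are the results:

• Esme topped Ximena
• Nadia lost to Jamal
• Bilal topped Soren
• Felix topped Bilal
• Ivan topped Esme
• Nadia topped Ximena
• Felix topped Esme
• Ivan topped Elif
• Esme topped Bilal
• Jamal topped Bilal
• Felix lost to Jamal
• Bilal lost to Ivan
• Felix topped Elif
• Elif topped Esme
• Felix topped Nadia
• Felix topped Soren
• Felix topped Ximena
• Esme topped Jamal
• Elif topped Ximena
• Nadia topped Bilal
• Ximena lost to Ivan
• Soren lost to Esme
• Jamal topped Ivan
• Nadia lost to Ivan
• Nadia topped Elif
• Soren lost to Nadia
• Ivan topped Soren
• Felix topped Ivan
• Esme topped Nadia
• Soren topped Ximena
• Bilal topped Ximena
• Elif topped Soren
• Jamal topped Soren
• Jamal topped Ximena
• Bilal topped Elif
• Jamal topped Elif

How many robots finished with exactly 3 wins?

2

Win totals: Ivan 6, Nadia 4, Jamal 7, Bilal 3, Felix 7, Esme 5, Soren 1, Ximena 0, Elif 3.
Exactly 3: Bilal, Elif — 2 robots.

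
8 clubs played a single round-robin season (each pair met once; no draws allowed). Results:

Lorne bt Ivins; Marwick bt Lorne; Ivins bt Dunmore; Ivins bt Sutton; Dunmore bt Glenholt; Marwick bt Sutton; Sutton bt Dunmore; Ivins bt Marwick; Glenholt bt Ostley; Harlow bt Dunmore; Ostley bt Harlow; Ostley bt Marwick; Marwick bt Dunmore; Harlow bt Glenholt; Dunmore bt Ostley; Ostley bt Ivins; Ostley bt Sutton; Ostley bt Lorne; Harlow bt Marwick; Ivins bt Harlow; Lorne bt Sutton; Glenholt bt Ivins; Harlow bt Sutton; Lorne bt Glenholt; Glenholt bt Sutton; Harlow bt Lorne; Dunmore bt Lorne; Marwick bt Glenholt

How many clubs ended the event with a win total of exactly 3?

Win totals: Glenholt 3, Marwick 4, Sutton 1, Dunmore 3, Lorne 3, Ostley 5, Ivins 4, Harlow 5.
Exactly 3: Glenholt, Dunmore, Lorne — 3 clubs.

3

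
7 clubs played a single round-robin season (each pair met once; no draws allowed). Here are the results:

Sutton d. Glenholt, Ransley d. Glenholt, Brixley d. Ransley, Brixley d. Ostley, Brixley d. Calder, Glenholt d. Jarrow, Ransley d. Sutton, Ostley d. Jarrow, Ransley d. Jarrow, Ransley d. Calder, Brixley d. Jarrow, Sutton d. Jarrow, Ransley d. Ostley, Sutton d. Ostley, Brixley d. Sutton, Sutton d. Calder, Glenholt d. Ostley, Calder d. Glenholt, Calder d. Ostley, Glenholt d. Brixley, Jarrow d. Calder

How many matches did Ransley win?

5

Ransley's results: beat Calder, Sutton, Jarrow, Glenholt, Ostley; lost to Brixley.
That is 5 wins.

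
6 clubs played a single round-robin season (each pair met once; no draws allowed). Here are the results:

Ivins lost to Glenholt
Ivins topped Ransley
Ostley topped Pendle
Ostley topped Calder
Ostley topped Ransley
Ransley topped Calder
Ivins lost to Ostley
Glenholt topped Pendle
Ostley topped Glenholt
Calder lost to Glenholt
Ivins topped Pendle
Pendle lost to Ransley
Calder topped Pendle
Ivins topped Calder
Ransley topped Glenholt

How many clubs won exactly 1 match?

1

Win totals: Ostley 5, Pendle 0, Calder 1, Glenholt 3, Ivins 3, Ransley 3.
Exactly 1: Calder — 1 club.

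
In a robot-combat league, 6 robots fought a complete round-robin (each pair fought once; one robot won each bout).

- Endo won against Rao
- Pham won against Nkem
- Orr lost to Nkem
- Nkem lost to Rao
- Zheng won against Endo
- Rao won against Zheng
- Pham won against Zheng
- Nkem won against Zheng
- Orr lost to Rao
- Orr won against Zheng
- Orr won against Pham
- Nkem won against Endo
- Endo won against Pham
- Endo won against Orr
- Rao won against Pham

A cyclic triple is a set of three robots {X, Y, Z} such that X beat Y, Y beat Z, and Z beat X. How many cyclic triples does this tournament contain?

6

Win totals: Zheng 1, Nkem 3, Endo 3, Orr 2, Pham 2, Rao 4.
A robot with w wins dominates both others in C(w,2) triples; summing gives 0 + 3 + 3 + 1 + 1 + 6 = 14 transitive triples.
Total triples C(6,3) = 20, so cyclic triples = 20 − 14 = 6.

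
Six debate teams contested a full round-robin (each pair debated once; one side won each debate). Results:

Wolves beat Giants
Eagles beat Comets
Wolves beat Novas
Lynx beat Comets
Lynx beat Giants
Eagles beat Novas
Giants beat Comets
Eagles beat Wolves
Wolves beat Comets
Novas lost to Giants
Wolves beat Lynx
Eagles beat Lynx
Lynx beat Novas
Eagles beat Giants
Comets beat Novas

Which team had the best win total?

Eagles

Win totals: Comets 1, Giants 2, Novas 0, Eagles 5, Wolves 4, Lynx 3.
Eagles leads with 5 wins (next highest: 4).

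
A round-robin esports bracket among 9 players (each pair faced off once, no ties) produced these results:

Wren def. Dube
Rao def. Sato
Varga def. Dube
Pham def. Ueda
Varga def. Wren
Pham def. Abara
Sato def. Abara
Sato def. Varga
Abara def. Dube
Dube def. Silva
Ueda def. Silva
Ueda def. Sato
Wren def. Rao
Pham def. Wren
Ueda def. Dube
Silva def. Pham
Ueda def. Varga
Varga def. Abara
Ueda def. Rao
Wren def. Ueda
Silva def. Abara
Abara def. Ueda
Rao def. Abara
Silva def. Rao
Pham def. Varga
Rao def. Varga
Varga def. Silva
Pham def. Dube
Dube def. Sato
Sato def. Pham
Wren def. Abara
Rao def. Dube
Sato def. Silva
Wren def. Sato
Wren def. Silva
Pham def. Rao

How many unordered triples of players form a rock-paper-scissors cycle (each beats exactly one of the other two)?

Win totals: Rao 4, Silva 3, Pham 6, Varga 4, Dube 2, Ueda 5, Abara 2, Wren 6, Sato 4.
A player with w wins dominates both others in C(w,2) triples; summing gives 6 + 3 + 15 + 6 + 1 + 10 + 1 + 15 + 6 = 63 transitive triples.
Total triples C(9,3) = 84, so cyclic triples = 84 − 63 = 21.

21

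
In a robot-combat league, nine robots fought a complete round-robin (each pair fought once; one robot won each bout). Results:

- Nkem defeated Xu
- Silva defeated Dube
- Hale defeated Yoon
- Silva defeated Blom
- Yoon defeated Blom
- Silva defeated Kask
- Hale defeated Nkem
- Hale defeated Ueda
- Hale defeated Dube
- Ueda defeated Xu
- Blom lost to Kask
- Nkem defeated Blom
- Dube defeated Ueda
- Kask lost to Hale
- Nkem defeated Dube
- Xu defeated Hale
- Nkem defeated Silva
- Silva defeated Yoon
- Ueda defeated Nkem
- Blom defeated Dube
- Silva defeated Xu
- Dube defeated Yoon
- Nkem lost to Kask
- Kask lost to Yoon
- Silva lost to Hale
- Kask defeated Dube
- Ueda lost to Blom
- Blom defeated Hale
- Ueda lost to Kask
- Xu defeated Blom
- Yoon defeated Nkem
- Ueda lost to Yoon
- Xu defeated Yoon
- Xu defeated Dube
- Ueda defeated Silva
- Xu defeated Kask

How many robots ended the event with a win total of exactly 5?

2

Win totals: Kask 4, Yoon 4, Silva 5, Nkem 4, Ueda 3, Hale 6, Xu 5, Dube 2, Blom 3.
Exactly 5: Silva, Xu — 2 robots.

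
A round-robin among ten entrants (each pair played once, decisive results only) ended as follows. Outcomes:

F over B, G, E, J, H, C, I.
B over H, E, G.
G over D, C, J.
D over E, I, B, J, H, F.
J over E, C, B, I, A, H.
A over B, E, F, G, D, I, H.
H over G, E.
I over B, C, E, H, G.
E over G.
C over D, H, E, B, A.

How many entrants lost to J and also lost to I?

J beat: A, B, C, E, H, I.
I beat: B, C, E, G, H.
Both beat: B, C, E, H — 4.

4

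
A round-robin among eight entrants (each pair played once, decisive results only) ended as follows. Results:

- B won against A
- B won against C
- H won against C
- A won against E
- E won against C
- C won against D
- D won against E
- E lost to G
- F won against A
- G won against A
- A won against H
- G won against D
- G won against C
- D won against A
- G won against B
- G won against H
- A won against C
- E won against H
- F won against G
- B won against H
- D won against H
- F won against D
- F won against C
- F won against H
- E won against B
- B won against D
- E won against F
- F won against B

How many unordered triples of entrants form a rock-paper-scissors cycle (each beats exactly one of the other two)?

Win totals: A 3, B 4, C 1, D 3, E 4, F 6, G 6, H 1.
An entrant with w wins dominates both others in C(w,2) triples; summing gives 3 + 6 + 0 + 3 + 6 + 15 + 15 + 0 = 48 transitive triples.
Total triples C(8,3) = 56, so cyclic triples = 56 − 48 = 8.

8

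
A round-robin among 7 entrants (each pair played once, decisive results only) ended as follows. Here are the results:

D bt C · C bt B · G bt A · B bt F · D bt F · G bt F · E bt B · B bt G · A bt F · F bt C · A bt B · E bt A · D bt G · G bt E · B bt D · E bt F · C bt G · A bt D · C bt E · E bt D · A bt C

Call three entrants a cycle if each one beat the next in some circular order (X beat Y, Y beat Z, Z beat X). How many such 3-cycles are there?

Win totals: A 4, B 3, C 3, D 3, E 4, F 1, G 3.
An entrant with w wins dominates both others in C(w,2) triples; summing gives 6 + 3 + 3 + 3 + 6 + 0 + 3 = 24 transitive triples.
Total triples C(7,3) = 35, so cyclic triples = 35 − 24 = 11.

11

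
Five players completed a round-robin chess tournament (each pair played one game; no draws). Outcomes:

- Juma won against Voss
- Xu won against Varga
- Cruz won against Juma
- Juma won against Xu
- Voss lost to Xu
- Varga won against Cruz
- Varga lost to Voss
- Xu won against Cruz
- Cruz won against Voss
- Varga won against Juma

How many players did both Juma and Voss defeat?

0

Juma beat: Voss, Xu.
Voss beat: Varga.
No one was beaten by both.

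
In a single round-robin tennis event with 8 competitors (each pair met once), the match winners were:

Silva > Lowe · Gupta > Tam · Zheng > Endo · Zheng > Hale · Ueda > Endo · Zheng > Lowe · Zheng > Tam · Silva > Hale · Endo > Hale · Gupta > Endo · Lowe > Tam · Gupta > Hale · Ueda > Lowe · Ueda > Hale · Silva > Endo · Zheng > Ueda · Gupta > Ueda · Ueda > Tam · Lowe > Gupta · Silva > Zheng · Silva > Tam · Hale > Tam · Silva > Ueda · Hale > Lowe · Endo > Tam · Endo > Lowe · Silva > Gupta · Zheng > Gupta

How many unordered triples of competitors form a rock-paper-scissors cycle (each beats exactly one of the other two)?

3

Win totals: Endo 3, Hale 2, Tam 0, Ueda 4, Gupta 4, Zheng 6, Lowe 2, Silva 7.
A competitor with w wins dominates both others in C(w,2) triples; summing gives 3 + 1 + 0 + 6 + 6 + 15 + 1 + 21 = 53 transitive triples.
Total triples C(8,3) = 56, so cyclic triples = 56 − 53 = 3.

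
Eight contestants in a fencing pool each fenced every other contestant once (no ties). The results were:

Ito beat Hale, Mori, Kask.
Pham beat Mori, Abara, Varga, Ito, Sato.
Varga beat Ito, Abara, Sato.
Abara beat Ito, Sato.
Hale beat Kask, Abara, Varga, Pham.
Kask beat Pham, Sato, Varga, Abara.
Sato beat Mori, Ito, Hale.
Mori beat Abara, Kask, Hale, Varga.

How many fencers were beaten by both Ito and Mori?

Ito beat: Hale, Mori, Kask.
Mori beat: Hale, Varga, Kask, Abara.
Both beat: Hale, Kask — 2.

2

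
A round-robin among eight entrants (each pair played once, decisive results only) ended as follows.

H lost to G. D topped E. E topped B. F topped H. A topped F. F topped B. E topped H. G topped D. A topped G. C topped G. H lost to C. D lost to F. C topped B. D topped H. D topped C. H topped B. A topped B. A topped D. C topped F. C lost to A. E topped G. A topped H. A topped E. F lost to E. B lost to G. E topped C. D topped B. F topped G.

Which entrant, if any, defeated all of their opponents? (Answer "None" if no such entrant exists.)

A

A has 7 wins out of 7 opponents — a perfect record.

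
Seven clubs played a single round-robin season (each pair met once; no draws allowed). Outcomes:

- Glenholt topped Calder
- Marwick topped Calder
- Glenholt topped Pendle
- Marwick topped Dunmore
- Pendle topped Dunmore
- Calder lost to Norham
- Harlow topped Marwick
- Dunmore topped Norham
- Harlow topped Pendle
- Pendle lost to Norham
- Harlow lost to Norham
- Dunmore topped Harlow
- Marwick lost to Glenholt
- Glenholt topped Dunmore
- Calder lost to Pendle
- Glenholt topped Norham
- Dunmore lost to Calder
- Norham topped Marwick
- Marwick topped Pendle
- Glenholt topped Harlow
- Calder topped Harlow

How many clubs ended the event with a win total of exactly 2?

Win totals: Norham 4, Harlow 2, Dunmore 2, Pendle 2, Marwick 3, Glenholt 6, Calder 2.
Exactly 2: Harlow, Dunmore, Pendle, Calder — 4 clubs.

4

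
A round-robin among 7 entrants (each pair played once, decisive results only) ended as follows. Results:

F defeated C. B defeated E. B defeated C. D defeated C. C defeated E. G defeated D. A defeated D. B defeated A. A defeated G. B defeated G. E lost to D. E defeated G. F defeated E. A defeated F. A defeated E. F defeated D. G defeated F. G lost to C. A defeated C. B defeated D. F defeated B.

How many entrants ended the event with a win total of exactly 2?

Win totals: A 5, B 5, C 2, D 2, E 1, F 4, G 2.
Exactly 2: C, D, G — 3 entrants.

3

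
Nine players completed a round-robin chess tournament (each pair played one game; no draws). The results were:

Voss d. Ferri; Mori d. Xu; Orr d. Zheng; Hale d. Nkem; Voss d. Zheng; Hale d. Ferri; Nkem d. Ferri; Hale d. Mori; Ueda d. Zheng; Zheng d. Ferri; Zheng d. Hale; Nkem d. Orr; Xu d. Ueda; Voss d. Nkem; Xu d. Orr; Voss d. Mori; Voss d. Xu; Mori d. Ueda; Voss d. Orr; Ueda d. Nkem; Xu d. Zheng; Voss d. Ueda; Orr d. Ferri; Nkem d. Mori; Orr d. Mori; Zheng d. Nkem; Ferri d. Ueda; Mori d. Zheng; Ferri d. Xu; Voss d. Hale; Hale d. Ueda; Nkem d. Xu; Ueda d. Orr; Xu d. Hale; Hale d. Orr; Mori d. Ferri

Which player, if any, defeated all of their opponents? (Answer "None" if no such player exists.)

Voss has 8 wins out of 8 opponents — a perfect record.

Voss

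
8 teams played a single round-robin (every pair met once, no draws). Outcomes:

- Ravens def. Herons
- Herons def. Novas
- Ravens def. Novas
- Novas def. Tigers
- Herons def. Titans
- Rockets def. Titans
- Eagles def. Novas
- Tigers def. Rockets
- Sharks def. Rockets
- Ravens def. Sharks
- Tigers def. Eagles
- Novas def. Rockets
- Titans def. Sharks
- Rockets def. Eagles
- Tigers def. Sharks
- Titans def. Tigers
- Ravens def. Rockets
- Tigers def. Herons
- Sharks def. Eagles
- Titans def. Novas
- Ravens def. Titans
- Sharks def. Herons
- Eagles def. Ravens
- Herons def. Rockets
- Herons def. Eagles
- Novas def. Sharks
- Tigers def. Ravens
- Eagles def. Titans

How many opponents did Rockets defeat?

Rockets' results: beat Titans, Eagles; lost to Novas, Ravens, Herons, Sharks, Tigers.
That is 2 wins.

2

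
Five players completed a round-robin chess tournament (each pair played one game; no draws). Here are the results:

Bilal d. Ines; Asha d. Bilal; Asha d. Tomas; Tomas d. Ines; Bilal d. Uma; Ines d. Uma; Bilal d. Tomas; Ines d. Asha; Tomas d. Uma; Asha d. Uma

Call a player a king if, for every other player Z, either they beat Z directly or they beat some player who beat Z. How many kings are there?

3

Ines reaches everyone (king).
Uma cannot reach Ines, Asha, Tomas, Bilal in two steps.
Asha reaches everyone (king).
Tomas cannot reach Bilal in two steps.
Bilal reaches everyone (king).
Kings: Ines, Asha, Bilal — 3.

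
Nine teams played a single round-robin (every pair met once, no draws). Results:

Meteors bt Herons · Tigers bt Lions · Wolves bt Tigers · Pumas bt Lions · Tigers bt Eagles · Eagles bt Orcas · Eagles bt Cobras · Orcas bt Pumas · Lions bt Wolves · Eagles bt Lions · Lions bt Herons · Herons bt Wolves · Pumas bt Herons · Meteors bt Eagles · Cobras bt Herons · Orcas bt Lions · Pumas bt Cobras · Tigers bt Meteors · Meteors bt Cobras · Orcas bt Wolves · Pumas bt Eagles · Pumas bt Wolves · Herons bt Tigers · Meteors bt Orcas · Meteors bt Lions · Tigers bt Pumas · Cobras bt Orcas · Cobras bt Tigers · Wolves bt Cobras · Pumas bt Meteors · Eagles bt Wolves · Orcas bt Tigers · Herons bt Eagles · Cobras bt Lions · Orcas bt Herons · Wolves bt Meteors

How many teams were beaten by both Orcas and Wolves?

Orcas beat: Tigers, Lions, Wolves, Herons, Pumas.
Wolves beat: Tigers, Cobras, Meteors.
Both beat: Tigers — 1.

1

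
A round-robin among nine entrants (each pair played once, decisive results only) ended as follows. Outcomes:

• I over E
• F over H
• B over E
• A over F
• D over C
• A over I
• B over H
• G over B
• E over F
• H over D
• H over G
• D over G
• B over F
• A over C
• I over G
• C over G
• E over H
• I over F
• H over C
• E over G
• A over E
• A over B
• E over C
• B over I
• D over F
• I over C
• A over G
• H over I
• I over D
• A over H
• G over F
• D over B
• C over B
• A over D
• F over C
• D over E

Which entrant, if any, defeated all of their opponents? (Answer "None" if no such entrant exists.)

A has 8 wins out of 8 opponents — a perfect record.

A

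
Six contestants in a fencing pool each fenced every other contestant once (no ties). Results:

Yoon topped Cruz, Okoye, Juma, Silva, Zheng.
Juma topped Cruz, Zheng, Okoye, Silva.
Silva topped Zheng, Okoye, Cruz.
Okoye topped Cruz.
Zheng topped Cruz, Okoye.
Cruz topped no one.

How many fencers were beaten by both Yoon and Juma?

4

Yoon beat: Okoye, Juma, Cruz, Silva, Zheng.
Juma beat: Okoye, Cruz, Silva, Zheng.
Both beat: Okoye, Cruz, Silva, Zheng — 4.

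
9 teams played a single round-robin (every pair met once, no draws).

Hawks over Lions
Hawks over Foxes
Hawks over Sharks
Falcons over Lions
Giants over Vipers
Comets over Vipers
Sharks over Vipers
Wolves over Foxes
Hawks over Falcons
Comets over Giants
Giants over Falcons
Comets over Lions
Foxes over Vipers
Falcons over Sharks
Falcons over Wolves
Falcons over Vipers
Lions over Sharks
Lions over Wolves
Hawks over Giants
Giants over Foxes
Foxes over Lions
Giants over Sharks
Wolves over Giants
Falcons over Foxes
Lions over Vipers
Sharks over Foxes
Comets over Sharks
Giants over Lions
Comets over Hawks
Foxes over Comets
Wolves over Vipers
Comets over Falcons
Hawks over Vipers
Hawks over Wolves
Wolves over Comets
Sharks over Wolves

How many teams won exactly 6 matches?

1

Win totals: Vipers 0, Hawks 7, Wolves 4, Lions 3, Foxes 3, Sharks 3, Falcons 5, Comets 6, Giants 5.
Exactly 6: Comets — 1 team.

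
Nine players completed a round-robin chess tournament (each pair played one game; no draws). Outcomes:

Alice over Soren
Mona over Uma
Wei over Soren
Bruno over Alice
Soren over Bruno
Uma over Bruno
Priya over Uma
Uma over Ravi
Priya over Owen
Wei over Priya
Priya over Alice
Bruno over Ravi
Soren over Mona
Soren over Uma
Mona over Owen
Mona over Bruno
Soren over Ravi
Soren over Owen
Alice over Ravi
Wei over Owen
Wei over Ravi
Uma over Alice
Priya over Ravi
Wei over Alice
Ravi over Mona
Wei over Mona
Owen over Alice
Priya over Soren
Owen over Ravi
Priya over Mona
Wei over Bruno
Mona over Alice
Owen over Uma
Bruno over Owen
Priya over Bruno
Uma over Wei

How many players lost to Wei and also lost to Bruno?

Wei beat: Mona, Bruno, Alice, Ravi, Owen, Soren, Priya.
Bruno beat: Alice, Ravi, Owen.
Both beat: Alice, Ravi, Owen — 3.

3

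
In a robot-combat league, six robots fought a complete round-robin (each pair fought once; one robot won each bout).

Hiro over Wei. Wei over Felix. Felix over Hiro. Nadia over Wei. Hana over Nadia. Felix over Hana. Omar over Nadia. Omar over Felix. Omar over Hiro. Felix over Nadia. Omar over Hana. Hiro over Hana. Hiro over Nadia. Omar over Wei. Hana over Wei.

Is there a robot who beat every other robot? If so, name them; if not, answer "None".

Omar has 5 wins out of 5 opponents — a perfect record.

Omar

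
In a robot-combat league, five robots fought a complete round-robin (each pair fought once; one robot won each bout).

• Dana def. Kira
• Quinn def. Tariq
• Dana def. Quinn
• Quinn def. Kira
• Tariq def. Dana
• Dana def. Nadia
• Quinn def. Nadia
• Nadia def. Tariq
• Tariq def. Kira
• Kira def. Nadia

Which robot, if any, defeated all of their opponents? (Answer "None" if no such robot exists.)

Highest win total is Quinn with 3 (out of 4 possible).
Quinn lost to Dana, so no robot went undefeated.

None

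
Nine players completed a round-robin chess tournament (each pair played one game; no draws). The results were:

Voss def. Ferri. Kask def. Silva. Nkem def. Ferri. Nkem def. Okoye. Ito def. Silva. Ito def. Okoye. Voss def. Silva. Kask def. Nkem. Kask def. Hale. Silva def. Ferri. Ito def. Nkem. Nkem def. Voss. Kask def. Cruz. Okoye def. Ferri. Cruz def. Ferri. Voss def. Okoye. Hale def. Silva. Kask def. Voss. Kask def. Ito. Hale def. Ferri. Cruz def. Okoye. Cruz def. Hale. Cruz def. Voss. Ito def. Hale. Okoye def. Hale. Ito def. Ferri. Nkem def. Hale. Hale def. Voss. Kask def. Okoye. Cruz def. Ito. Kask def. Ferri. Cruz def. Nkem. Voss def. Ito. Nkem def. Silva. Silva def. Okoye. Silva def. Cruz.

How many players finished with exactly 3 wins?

2

Win totals: Silva 3, Hale 3, Voss 4, Cruz 6, Okoye 2, Kask 8, Ito 5, Nkem 5, Ferri 0.
Exactly 3: Silva, Hale — 2 players.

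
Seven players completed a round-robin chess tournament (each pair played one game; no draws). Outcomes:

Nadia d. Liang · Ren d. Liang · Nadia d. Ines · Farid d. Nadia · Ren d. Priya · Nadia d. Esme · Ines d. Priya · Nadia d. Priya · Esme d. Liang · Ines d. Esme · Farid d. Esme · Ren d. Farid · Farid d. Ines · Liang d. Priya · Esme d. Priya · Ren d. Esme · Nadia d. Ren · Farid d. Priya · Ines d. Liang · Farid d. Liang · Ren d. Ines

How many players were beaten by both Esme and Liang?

1

Esme beat: Priya, Liang.
Liang beat: Priya.
Both beat: Priya — 1.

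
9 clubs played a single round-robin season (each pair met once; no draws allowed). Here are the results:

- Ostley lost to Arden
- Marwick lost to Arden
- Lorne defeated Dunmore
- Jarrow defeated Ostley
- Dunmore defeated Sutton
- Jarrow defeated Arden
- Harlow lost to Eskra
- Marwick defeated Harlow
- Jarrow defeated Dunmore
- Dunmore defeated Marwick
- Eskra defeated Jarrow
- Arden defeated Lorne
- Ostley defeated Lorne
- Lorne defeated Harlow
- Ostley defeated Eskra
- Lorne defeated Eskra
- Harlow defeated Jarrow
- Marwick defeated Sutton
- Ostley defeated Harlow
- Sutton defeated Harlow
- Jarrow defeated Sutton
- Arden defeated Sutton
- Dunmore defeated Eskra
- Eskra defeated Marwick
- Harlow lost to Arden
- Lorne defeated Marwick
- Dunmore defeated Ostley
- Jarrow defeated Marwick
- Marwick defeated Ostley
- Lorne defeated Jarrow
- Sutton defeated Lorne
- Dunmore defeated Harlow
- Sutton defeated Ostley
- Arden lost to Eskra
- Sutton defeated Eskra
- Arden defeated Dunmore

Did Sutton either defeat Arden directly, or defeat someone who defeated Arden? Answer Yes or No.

Sutton did not beat Arden directly.
Sutton beat Lorne, Ostley, Harlow, Eskra. Of those, Eskra beat Arden.

Yes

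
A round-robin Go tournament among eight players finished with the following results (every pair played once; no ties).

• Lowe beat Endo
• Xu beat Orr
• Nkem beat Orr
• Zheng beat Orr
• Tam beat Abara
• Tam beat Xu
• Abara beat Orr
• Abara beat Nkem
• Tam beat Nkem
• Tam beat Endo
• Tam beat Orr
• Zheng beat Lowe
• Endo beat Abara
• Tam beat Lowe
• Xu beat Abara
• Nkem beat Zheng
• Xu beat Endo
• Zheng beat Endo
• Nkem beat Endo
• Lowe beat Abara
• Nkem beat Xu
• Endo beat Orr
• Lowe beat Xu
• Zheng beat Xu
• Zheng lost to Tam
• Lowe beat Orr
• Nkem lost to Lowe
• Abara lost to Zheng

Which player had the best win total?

Tam

Win totals: Endo 2, Zheng 5, Tam 7, Nkem 4, Lowe 5, Abara 2, Xu 3, Orr 0.
Tam leads with 7 wins (next highest: 5).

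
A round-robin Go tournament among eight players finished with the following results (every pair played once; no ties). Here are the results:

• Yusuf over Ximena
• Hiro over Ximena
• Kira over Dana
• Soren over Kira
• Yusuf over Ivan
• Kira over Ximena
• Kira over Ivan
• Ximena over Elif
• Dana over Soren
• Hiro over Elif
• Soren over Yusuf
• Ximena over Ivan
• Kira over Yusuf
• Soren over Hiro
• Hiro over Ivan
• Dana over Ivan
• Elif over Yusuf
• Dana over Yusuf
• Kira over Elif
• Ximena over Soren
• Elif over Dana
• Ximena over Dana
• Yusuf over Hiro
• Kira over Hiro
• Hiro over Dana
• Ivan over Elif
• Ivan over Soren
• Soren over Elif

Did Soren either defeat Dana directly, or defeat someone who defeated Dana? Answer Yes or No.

Soren did not beat Dana directly.
Soren beat Elif, Hiro, Yusuf, Kira. Of those, Elif beat Dana.

Yes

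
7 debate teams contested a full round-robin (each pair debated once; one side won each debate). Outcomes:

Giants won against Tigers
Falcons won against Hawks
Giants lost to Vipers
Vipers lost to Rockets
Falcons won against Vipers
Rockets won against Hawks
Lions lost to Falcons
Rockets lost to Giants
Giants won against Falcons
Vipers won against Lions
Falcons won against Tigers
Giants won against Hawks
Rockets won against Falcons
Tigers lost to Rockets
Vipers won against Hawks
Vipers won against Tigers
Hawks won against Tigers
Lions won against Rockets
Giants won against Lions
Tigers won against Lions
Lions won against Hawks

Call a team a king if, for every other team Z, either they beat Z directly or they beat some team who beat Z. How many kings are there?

Lions cannot reach Giants in two steps.
Vipers reaches everyone (king).
Hawks cannot reach Vipers, Rockets, Falcons, Giants in two steps.
Rockets reaches everyone (king).
Falcons reaches everyone (king).
Tigers cannot reach Vipers, Falcons, Giants in two steps.
Giants reaches everyone (king).
Kings: Vipers, Rockets, Falcons, Giants — 4.

4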